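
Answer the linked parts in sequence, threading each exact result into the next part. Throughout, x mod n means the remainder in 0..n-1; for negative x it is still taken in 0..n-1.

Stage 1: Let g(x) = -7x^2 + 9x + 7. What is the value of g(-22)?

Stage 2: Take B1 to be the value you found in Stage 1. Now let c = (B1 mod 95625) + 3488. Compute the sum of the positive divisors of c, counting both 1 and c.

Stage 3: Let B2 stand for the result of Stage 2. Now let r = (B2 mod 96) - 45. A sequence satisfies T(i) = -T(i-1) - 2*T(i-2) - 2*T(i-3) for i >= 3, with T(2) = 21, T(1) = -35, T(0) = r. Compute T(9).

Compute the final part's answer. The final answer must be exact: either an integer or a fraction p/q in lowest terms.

Stage 1: -7*(-22)^2 + 9*(-22)^1 + 7 = (-3388) + (-198) + (7) = -3579; answer -3579
Stage 2: B1 = -3579; c = 95534; 95534 = 2 * 37 * 1291; sigma = (1 + 2) * (1 + 37) * (1 + 1291) = 3 * 38 * 1292 = 147288; answer 147288
Stage 3: B2 = 147288; r = -21; T(3) = -1*(21) - 2*(-35) - 2*(-21) = 91; iterating: T(3)=91, T(4)=-63, T(5)=-161, T(6)=105, T(7)=343, T(8)=-231, T(9)=-665; answer -665

-665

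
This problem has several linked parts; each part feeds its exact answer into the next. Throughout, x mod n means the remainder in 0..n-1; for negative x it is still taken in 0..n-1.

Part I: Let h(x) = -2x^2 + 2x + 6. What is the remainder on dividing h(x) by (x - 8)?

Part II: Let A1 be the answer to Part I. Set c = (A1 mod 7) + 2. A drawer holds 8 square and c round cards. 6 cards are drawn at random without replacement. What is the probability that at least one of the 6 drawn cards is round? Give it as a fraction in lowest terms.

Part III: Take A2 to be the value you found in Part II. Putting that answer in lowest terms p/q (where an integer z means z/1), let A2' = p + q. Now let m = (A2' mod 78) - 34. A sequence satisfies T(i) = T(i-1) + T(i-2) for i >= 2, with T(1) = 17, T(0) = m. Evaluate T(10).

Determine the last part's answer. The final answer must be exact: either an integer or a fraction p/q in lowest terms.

Part I: remainder = value at the root: -2*(8)^2 + 2*(8)^1 + 6 = (-128) + (16) + (6) = -106; answer -106
Part II: A1 = -106; c = 8; total draws C(16,6) = 8008; complement C(8,6) = 28; favorable 8008 - 28 = 7980; P = 285/286; answer 285/286
Part III: A2 = 285/286; threaded value p + q = 571; m = -9; T(2) = 1*(17) + 1*(-9) = 8; iterating: T(2)=8, T(3)=25, T(4)=33, T(5)=58, T(6)=91, T(7)=149, T(8)=240, T(9)=389, T(10)=629; answer 629

629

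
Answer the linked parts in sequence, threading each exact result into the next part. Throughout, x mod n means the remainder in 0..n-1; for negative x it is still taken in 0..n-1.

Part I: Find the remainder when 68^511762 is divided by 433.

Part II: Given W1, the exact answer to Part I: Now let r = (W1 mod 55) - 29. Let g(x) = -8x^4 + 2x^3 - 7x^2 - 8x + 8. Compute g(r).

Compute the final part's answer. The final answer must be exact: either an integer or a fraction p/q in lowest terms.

Part I: squarings mod 433: 68^1=68, 68^2=294, 68^4=269, 68^8=50, 68^16=335, 68^32=78, 68^64=22, 68^128=51, 68^256=3, 68^512=9, 68^1024=81, 68^2048=66, 68^4096=26, 68^8192=243, 68^16384=161, 68^32768=374, 68^65536=17, 68^131072=289, 68^262144=385; 68^511762 = 68^2 * 68^16 * 68^256 * 68^512 * 68^1024 * 68^2048 * 68^16384 * 68^32768 * 68^65536 * 68^131072 * 68^262144 = 164 (mod 433); answer 164
Part II: W1 = 164; r = 25; -8*(25)^4 + 2*(25)^3 - 7*(25)^2 - 8*(25)^1 + 8 = (-3125000) + (31250) + (-4375) + (-200) + (8) = -3098317; answer -3098317

-3098317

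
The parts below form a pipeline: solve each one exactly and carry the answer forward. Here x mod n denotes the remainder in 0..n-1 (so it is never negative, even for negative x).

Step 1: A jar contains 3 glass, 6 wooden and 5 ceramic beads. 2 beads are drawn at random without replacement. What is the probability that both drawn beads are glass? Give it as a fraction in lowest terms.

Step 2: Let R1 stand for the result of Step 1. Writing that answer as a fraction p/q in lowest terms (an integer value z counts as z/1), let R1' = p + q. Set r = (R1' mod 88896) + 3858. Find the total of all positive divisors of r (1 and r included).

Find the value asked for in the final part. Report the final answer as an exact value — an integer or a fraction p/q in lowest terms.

8680

Step 1: total draws C(14,2) = 91; favorable C(3,2) = 3; P = 3/91; answer 3/91
Step 2: R1 = 3/91; threaded value p + q = 94; r = 3952; 3952 = 2^4 * 13 * 19; sigma = (1 + 2 + 4 + 8 + 16) * (1 + 13) * (1 + 19) = 31 * 14 * 20 = 8680; answer 8680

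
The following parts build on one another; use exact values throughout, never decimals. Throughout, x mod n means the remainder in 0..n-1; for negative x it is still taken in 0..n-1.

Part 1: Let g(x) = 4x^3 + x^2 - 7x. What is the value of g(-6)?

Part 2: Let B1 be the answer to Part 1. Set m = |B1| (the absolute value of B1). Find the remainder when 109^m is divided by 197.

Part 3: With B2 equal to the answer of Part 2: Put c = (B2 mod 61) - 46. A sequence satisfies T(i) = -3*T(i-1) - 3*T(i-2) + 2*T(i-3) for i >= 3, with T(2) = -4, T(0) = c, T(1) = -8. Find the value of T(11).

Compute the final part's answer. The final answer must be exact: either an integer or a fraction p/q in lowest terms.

Part 1: 4*(-6)^3 + 1*(-6)^2 - 7*(-6)^1 = (-864) + (36) + (42) = -786; answer -786
Part 2: B1 = -786; m = 786; squarings mod 197: 109^1=109, 109^2=61, 109^4=175, 109^8=90, 109^16=23, 109^32=135, 109^64=101, 109^128=154, 109^256=76, 109^512=63; 109^786 = 109^2 * 109^16 * 109^256 * 109^512 = 61 (mod 197); answer 61
Part 3: B2 = 61; c = -46; T(3) = -3*(-4) - 3*(-8) + 2*(-46) = -56; iterating: T(3)=-56, T(4)=164, T(5)=-332, T(6)=392, T(7)=148, T(8)=-2284, T(9)=7192, T(10)=-14428, T(11)=17140; answer 17140

17140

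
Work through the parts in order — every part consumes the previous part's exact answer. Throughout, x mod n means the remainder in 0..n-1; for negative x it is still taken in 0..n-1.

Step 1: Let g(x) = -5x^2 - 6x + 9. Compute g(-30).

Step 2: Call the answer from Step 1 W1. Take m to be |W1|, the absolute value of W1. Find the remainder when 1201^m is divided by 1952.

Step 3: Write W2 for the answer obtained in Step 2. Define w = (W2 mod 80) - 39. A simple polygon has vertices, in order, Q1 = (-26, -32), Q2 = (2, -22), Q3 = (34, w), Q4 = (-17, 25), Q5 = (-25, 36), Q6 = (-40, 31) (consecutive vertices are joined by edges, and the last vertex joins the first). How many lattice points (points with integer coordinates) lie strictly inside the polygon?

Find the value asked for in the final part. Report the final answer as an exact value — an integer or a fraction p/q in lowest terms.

2122

Step 1: -5*(-30)^2 - 6*(-30)^1 + 9 = (-4500) + (180) + (9) = -4311; answer -4311
Step 2: W1 = -4311; m = 4311; squarings mod 1952: 1201^1=1201, 1201^2=1825, 1201^4=513, 1201^8=1601, 1201^16=225, 1201^32=1825, 1201^64=513, 1201^128=1601, 1201^256=225, 1201^512=1825, 1201^1024=513, 1201^2048=1601, 1201^4096=225; 1201^4311 = 1201^1 * 1201^2 * 1201^4 * 1201^16 * 1201^64 * 1201^128 * 1201^4096 = 241 (mod 1952); answer 241
Step 3: W2 = 241; w = -38; cross terms: (-26*-22 - 2*-32)=636, (2*-38 - 34*-22)=672, (34*25 - -17*-38)=204, (-17*36 - -25*25)=13, (-25*31 - -40*36)=665, (-40*-32 - -26*31)=2086; twice the area = |4276| = 4276; area = 2138; boundary points = 2 + 16 + 3 + 1 + 5 + 7 = 34; strictly interior points = area - boundary/2 + 1 = 2122; answer 2122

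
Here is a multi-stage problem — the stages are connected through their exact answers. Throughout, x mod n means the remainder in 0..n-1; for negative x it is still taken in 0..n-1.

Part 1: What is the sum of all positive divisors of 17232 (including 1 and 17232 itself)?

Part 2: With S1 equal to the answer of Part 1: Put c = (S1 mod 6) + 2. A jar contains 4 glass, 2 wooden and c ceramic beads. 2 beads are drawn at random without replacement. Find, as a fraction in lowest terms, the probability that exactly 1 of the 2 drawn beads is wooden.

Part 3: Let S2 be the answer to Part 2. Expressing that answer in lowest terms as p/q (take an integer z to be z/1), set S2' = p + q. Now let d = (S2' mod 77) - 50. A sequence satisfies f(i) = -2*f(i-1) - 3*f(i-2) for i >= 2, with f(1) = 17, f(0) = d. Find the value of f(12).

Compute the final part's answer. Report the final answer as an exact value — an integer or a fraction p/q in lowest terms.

Part 1: 17232 = 2^4 * 3 * 359; sigma = (1 + 2 + 4 + 8 + 16) * (1 + 3) * (1 + 359) = 31 * 4 * 360 = 44640; answer 44640
Part 2: S1 = 44640; c = 2; total draws C(8,2) = 28; favorable C(2,1)*C(6,1) = 12; P = 3/7; answer 3/7
Part 3: S2 = 3/7; threaded value p + q = 10; d = -40; f(2) = -2*(17) - 3*(-40) = 86; iterating: f(2)=86, f(3)=-223, f(4)=188, f(5)=293, f(6)=-1150, f(7)=1421, f(8)=608, f(9)=-5479, f(10)=9134, f(11)=-1831, f(12)=-23740; answer -23740

-23740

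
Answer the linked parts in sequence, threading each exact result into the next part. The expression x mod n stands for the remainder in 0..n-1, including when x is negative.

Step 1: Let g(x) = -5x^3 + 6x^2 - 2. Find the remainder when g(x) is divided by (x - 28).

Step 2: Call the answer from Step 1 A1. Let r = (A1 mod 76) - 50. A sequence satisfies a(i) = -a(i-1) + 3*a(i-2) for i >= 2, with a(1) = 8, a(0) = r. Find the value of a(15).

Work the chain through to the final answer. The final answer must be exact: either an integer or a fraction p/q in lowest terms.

602528

Step 1: remainder = value at the root: -5*(28)^3 + 6*(28)^2 - 2 = (-109760) + (4704) + (-2) = -105058; answer -105058
Step 2: A1 = -105058; r = 0; a(2) = -1*(8) + 3*(0) = -8; iterating: a(2)=-8, a(3)=32, a(4)=-56, a(5)=152, a(6)=-320, a(7)=776, a(8)=-1736, a(9)=4064, a(10)=-9272, a(11)=21464, a(12)=-49280, a(13)=113672, a(14)=-261512, a(15)=602528; answer 602528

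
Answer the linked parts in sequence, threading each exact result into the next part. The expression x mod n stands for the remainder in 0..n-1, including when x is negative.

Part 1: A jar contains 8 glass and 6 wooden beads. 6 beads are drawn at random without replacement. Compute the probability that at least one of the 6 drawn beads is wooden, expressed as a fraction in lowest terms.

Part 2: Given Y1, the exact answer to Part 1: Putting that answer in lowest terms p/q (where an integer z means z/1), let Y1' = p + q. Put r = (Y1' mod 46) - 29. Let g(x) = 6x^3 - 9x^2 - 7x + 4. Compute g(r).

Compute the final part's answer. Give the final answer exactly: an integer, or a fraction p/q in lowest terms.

Part 1: total draws C(14,6) = 3003; complement C(8,6) = 28; favorable 3003 - 28 = 2975; P = 425/429; answer 425/429
Part 2: Y1 = 425/429; threaded value p + q = 854; r = -3; 6*(-3)^3 - 9*(-3)^2 - 7*(-3)^1 + 4 = (-162) + (-81) + (21) + (4) = -218; answer -218

-218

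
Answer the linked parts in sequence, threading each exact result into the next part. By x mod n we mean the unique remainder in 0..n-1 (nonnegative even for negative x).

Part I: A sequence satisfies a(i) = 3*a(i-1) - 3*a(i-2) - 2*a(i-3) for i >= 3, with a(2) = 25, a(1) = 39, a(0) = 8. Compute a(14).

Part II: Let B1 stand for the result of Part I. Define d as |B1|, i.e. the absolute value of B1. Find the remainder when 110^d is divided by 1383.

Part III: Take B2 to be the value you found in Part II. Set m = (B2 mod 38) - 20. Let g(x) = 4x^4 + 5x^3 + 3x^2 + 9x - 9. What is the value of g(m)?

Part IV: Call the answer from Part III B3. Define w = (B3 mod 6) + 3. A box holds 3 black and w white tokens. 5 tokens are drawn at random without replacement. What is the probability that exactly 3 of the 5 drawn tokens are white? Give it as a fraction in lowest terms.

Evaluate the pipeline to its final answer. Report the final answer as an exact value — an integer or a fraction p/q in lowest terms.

Part I: a(3) = 3*(25) - 3*(39) - 2*(8) = -58; iterating: a(3)=-58, a(4)=-327, a(5)=-857, a(6)=-1474, a(7)=-1197, a(8)=2545, a(9)=14174, a(10)=37281, a(11)=64231, a(12)=52502, a(13)=-109749, a(14)=-615215; answer -615215
Part II: B1 = -615215; d = 615215; squarings mod 1383: 110^1=110, 110^2=1036, 110^4=88, 110^8=829, 110^16=1273, 110^32=1036, 110^64=88, 110^128=829, 110^256=1273, 110^512=1036, 110^1024=88, 110^2048=829, 110^4096=1273, 110^8192=1036, 110^16384=88, 110^32768=829, 110^65536=1273, 110^131072=1036, 110^262144=88, 110^524288=829; 110^615215 = 110^1 * 110^2 * 110^4 * 110^8 * 110^32 * 110^256 * 110^512 * 110^8192 * 110^16384 * 110^65536 * 110^524288 = 1382 (mod 1383); answer 1382
Part III: B2 = 1382; m = -6; 4*(-6)^4 + 5*(-6)^3 + 3*(-6)^2 + 9*(-6)^1 - 9 = (5184) + (-1080) + (108) + (-54) + (-9) = 4149; answer 4149
Part IV: B3 = 4149; w = 6; total draws C(9,5) = 126; favorable C(6,3)*C(3,2) = 60; P = 10/21; answer 10/21

10/21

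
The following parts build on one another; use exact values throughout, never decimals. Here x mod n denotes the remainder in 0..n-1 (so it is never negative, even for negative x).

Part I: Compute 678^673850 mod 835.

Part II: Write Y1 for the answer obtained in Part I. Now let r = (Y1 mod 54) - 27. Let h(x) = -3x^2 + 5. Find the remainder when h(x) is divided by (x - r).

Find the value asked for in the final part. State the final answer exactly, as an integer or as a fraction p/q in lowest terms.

Part I: squarings mod 835: 678^1=678, 678^2=434, 678^4=481, 678^8=66, 678^16=181, 678^32=196, 678^64=6, 678^128=36, 678^256=461, 678^512=431, 678^1024=391, 678^2048=76, 678^4096=766, 678^8192=586, 678^16384=211, 678^32768=266, 678^65536=616, 678^131072=366, 678^262144=356, 678^524288=651; 678^673850 = 678^2 * 678^8 * 678^16 * 678^32 * 678^2048 * 678^16384 * 678^131072 * 678^524288 = 744 (mod 835); answer 744
Part II: Y1 = 744; r = 15; remainder = value at the root: -3*(15)^2 + 5 = (-675) + (5) = -670; answer -670

-670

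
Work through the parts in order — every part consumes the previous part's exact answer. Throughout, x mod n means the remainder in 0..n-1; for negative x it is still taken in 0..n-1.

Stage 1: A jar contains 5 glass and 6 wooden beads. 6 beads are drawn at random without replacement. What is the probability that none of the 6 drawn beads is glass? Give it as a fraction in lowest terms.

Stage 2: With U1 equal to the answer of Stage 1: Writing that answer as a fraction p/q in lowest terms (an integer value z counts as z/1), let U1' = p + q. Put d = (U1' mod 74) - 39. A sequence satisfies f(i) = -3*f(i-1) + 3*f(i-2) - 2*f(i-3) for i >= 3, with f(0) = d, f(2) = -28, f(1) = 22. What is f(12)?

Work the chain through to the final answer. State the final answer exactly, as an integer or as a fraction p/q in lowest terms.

Stage 1: total draws C(11,6) = 462; favorable C(6,6) = 1; P = 1/462; answer 1/462
Stage 2: U1 = 1/462; threaded value p + q = 463; d = -20; f(3) = -3*(-28) + 3*(22) - 2*(-20) = 190; iterating: f(3)=190, f(4)=-698, f(5)=2720, f(6)=-10634, f(7)=41458, f(8)=-161716, f(9)=630790, f(10)=-2460434, f(11)=9597104, f(12)=-37434194; answer -37434194

-37434194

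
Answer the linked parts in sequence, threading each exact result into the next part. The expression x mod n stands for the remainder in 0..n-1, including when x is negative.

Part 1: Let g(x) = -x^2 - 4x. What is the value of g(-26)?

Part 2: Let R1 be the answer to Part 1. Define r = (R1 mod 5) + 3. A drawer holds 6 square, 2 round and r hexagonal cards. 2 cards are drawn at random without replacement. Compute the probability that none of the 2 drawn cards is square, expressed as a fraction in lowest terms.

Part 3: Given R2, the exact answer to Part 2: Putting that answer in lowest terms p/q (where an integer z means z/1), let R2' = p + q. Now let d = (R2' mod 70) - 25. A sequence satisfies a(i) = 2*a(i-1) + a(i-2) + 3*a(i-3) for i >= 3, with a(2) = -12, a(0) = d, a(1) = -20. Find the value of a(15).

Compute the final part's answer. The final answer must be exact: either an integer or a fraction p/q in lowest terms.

Part 1: -1*(-26)^2 - 4*(-26)^1 = (-676) + (104) = -572; answer -572
Part 2: R1 = -572; r = 6; total draws C(14,2) = 91; favorable C(8,2) = 28; P = 4/13; answer 4/13
Part 3: R2 = 4/13; threaded value p + q = 17; d = -8; a(3) = 2*(-12) + 1*(-20) + 3*(-8) = -68; iterating: a(3)=-68, a(4)=-208, a(5)=-520, a(6)=-1452, a(7)=-4048, a(8)=-11108, a(9)=-30620, a(10)=-84492, a(11)=-232928, a(12)=-642208, a(13)=-1770820, a(14)=-4882632, a(15)=-13462708; answer -13462708

-13462708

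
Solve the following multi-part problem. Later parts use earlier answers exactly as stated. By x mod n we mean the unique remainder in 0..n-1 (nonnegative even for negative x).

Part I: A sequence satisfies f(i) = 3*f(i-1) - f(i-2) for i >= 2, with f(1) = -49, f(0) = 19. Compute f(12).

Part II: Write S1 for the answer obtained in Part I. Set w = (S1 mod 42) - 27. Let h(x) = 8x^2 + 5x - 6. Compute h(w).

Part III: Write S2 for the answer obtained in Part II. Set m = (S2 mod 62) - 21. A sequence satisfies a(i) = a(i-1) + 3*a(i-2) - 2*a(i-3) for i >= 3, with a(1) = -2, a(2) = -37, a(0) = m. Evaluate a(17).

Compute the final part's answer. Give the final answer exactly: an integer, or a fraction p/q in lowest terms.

-1463261

Part I: f(2) = 3*(-49) - 1*(19) = -166; iterating: f(2)=-166, f(3)=-449, f(4)=-1181, f(5)=-3094, f(6)=-8101, f(7)=-21209, f(8)=-55526, f(9)=-145369, f(10)=-380581, f(11)=-996374, f(12)=-2608541; answer -2608541
Part II: S1 = -2608541; w = 10; 8*(10)^2 + 5*(10)^1 - 6 = (800) + (50) + (-6) = 844; answer 844
Part III: S2 = 844; m = 17; a(3) = 1*(-37) + 3*(-2) - 2*(17) = -77; iterating: a(3)=-77, a(4)=-184, a(5)=-341, a(6)=-739, a(7)=-1394, a(8)=-2929, a(9)=-5633, a(10)=-11632, a(11)=-22673, a(12)=-46303, a(13)=-91058, a(14)=-184621, a(15)=-365189, a(16)=-736936, a(17)=-1463261; answer -1463261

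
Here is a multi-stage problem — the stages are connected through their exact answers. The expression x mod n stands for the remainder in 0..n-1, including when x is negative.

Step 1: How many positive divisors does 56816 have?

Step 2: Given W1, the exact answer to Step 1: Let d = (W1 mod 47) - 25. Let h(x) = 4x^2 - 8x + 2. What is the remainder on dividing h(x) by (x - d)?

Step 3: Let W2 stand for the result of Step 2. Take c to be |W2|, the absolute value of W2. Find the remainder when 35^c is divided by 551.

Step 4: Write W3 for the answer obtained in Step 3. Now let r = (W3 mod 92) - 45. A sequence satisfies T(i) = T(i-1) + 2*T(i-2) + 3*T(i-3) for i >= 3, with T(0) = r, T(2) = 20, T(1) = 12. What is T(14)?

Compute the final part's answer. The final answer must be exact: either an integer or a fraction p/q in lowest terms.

447419

Step 1: 56816 = 2^4 * 53 * 67; number of divisors = (4+1) * (1+1) * (1+1) = 20; answer 20
Step 2: W1 = 20; d = -5; remainder = value at the root: 4*(-5)^2 - 8*(-5)^1 + 2 = (100) + (40) + (2) = 142; answer 142
Step 3: W2 = 142; c = 142; squarings mod 551: 35^1=35, 35^2=123, 35^4=252, 35^8=139, 35^16=36, 35^32=194, 35^64=168, 35^128=123; 35^142 = 35^2 * 35^4 * 35^8 * 35^128 = 36 (mod 551); answer 36
Step 4: W3 = 36; r = -9; T(3) = 1*(20) + 2*(12) + 3*(-9) = 17; iterating: T(3)=17, T(4)=93, T(5)=187, T(6)=424, T(7)=1077, T(8)=2486, T(9)=5912, T(10)=14115, T(11)=33397, T(12)=79363, T(13)=188502, T(14)=447419; answer 447419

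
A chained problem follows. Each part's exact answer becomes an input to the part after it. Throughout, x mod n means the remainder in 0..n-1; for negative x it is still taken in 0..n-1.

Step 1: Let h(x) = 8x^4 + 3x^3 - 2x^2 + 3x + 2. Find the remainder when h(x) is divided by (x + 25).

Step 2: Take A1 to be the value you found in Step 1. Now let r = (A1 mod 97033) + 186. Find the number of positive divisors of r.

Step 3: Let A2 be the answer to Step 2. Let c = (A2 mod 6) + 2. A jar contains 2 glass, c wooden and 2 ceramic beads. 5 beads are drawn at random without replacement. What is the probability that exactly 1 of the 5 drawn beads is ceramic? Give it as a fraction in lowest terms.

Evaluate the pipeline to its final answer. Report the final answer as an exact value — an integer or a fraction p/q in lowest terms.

Step 1: remainder = value at the root: 8*(-25)^4 + 3*(-25)^3 - 2*(-25)^2 + 3*(-25)^1 + 2 = (3125000) + (-46875) + (-1250) + (-75) + (2) = 3076802; answer 3076802
Step 2: A1 = 3076802; r = 68965; 68965 = 5 * 13 * 1061; number of divisors = (1+1) * (1+1) * (1+1) = 8; answer 8
Step 3: A2 = 8; c = 4; total draws C(8,5) = 56; favorable C(2,1)*C(6,4) = 30; P = 15/28; answer 15/28

15/28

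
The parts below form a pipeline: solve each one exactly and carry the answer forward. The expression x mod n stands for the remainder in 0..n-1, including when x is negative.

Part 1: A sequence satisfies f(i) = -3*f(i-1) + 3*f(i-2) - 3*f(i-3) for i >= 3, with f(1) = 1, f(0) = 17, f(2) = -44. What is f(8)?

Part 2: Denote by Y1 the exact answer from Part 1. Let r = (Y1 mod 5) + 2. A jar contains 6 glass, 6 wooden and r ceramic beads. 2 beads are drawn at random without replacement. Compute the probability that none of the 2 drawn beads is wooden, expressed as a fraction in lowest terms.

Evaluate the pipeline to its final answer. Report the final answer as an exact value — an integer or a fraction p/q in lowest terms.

12/35

Part 1: f(3) = -3*(-44) + 3*(1) - 3*(17) = 84; iterating: f(3)=84, f(4)=-387, f(5)=1545, f(6)=-6048, f(7)=23940, f(8)=-94599; answer -94599
Part 2: Y1 = -94599; r = 3; total draws C(15,2) = 105; favorable C(9,2) = 36; P = 12/35; answer 12/35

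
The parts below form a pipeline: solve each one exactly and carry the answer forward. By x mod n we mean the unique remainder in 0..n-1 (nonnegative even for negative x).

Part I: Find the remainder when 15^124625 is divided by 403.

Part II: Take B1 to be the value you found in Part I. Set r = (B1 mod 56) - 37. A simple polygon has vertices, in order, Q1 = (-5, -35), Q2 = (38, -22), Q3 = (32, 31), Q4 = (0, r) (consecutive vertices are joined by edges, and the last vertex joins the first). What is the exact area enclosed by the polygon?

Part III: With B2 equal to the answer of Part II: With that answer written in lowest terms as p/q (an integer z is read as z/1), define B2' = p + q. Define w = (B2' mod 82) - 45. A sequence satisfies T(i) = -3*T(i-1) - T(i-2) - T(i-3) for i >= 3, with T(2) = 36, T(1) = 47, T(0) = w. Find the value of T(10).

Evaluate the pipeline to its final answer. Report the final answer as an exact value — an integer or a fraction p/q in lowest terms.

152568

Part I: squarings mod 403: 15^1=15, 15^2=225, 15^4=250, 15^8=35, 15^16=16, 15^32=256, 15^64=250, 15^128=35, 15^256=16, 15^512=256, 15^1024=250, 15^2048=35, 15^4096=16, 15^8192=256, 15^16384=250, 15^32768=35, 15^65536=16; 15^124625 = 15^1 * 15^16 * 15^64 * 15^128 * 15^512 * 15^1024 * 15^8192 * 15^16384 * 15^32768 * 15^65536 = 123 (mod 403); answer 123
Part II: B1 = 123; r = -26; cross terms: (-5*-22 - 38*-35)=1440, (38*31 - 32*-22)=1882, (32*-26 - 0*31)=-832, (0*-35 - -5*-26)=-130; twice the area = |2360| = 2360; area = 1180; answer 1180
Part III: B2 = 1180; threaded value p + q = 1181; w = -12; T(3) = -3*(36) - 1*(47) - 1*(-12) = -143; iterating: T(3)=-143, T(4)=346, T(5)=-931, T(6)=2590, T(7)=-7185, T(8)=19896, T(9)=-55093, T(10)=152568; answer 152568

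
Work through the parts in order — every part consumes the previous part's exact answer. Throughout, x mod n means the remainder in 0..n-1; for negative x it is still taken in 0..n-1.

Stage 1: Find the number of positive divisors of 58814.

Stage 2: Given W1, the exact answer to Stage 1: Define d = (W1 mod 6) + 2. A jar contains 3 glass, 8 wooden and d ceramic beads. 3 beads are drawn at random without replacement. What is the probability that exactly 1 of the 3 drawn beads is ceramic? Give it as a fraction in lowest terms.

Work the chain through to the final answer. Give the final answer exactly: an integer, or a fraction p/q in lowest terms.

Stage 1: 58814 = 2 * 7 * 4201; number of divisors = (1+1) * (1+1) * (1+1) = 8; answer 8
Stage 2: W1 = 8; d = 4; total draws C(15,3) = 455; favorable C(4,1)*C(11,2) = 220; P = 44/91; answer 44/91

44/91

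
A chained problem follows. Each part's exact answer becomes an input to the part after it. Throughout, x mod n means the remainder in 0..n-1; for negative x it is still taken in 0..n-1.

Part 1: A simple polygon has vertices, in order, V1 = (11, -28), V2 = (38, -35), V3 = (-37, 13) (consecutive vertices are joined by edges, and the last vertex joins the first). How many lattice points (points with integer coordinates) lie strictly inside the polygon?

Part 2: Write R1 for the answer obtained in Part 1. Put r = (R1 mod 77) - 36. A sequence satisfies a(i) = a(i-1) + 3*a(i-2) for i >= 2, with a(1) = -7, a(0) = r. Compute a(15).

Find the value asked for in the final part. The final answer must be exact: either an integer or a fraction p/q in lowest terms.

3395468

Part 1: cross terms: (11*-35 - 38*-28)=679, (38*13 - -37*-35)=-801, (-37*-28 - 11*13)=893; twice the area = |771| = 771; area = 771/2; boundary points = 1 + 3 + 1 = 5; strictly interior points = area - boundary/2 + 1 = 384; answer 384
Part 2: R1 = 384; r = 40; a(2) = 1*(-7) + 3*(40) = 113; iterating: a(2)=113, a(3)=92, a(4)=431, a(5)=707, a(6)=2000, a(7)=4121, a(8)=10121, a(9)=22484, a(10)=52847, a(11)=120299, a(12)=278840, a(13)=639737, a(14)=1476257, a(15)=3395468; answer 3395468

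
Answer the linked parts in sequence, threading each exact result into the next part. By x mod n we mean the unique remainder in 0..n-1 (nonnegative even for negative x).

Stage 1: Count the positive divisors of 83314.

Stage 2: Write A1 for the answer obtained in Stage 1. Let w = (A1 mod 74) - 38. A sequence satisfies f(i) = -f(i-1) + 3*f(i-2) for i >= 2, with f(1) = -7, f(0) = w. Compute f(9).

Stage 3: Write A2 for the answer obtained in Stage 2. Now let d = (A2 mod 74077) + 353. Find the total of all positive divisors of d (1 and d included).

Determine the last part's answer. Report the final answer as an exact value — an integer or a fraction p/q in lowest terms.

Stage 1: 83314 = 2 * 7 * 11 * 541; number of divisors = (1+1) * (1+1) * (1+1) * (1+1) = 16; answer 16
Stage 2: A1 = 16; w = -22; f(2) = -1*(-7) + 3*(-22) = -59; iterating: f(2)=-59, f(3)=38, f(4)=-215, f(5)=329, f(6)=-974, f(7)=1961, f(8)=-4883, f(9)=10766; answer 10766
Stage 3: A2 = 10766; d = 11119; 11119 is prime, so its only divisors are 1 and 11119; sigma = 1 + 11119 = 11120; answer 11120

11120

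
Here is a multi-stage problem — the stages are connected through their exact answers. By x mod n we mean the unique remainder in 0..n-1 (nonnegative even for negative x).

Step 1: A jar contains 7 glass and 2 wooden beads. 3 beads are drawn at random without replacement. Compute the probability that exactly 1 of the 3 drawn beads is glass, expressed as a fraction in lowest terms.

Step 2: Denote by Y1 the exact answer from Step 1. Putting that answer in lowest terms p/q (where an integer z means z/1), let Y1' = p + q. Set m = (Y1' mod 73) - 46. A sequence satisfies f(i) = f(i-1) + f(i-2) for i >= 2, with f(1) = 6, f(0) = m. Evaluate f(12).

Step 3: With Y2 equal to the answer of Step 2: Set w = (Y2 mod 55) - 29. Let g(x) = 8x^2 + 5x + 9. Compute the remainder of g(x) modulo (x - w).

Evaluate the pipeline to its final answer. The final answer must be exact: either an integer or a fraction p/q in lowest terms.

1101

Step 1: total draws C(9,3) = 84; favorable C(7,1)*C(2,2) = 7; P = 1/12; answer 1/12
Step 2: Y1 = 1/12; threaded value p + q = 13; m = -33; f(2) = 1*(6) + 1*(-33) = -27; iterating: f(2)=-27, f(3)=-21, f(4)=-48, f(5)=-69, f(6)=-117, f(7)=-186, f(8)=-303, f(9)=-489, f(10)=-792, f(11)=-1281, f(12)=-2073; answer -2073
Step 3: Y2 = -2073; w = -12; remainder = value at the root: 8*(-12)^2 + 5*(-12)^1 + 9 = (1152) + (-60) + (9) = 1101; answer 1101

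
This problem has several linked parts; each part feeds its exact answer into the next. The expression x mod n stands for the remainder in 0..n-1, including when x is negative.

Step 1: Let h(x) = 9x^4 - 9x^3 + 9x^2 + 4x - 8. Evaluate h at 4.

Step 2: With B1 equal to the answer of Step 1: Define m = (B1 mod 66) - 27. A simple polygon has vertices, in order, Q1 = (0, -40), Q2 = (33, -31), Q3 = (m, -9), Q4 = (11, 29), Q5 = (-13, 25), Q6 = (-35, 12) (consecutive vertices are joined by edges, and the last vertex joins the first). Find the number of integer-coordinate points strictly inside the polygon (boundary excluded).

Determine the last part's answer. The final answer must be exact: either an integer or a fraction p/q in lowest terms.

Step 1: 9*(4)^4 - 9*(4)^3 + 9*(4)^2 + 4*(4)^1 - 8 = (2304) + (-576) + (144) + (16) + (-8) = 1880; answer 1880
Step 2: B1 = 1880; m = 5; cross terms: (0*-31 - 33*-40)=1320, (33*-9 - 5*-31)=-142, (5*29 - 11*-9)=244, (11*25 - -13*29)=652, (-13*12 - -35*25)=719, (-35*-40 - 0*12)=1400; twice the area = |4193| = 4193; area = 4193/2; boundary points = 3 + 2 + 2 + 4 + 1 + 1 = 13; strictly interior points = area - boundary/2 + 1 = 2091; answer 2091

2091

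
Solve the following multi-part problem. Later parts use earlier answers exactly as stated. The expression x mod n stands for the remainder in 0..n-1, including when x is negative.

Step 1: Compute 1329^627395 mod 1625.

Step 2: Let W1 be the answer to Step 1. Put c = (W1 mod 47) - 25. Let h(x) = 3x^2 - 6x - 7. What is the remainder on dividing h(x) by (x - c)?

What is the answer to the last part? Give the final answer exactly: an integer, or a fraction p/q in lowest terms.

137

Step 1: squarings mod 1625: 1329^1=1329, 1329^2=1491, 1329^4=81, 1329^8=61, 1329^16=471, 1329^32=841, 1329^64=406, 1329^128=711, 1329^256=146, 1329^512=191, 1329^1024=731, 1329^2048=1361, 1329^4096=1446, 1329^8192=1166, 1329^16384=1056, 1329^32768=386, 1329^65536=1121, 1329^131072=516, 1329^262144=1381, 1329^524288=1036; 1329^627395 = 1329^1 * 1329^2 * 1329^64 * 1329^128 * 1329^512 * 1329^4096 * 1329^32768 * 1329^65536 * 1329^524288 = 724 (mod 1625); answer 724
Step 2: W1 = 724; c = -6; remainder = value at the root: 3*(-6)^2 - 6*(-6)^1 - 7 = (108) + (36) + (-7) = 137; answer 137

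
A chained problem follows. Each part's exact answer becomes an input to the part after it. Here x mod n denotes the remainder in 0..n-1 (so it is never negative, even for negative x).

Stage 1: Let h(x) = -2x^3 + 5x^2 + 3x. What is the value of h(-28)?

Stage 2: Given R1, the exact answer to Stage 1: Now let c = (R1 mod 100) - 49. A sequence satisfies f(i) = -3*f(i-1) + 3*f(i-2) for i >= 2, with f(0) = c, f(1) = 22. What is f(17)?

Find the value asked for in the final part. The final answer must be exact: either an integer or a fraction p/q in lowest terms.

43901599617

Stage 1: -2*(-28)^3 + 5*(-28)^2 + 3*(-28)^1 = (43904) + (3920) + (-84) = 47740; answer 47740
Stage 2: R1 = 47740; c = -9; f(2) = -3*(22) + 3*(-9) = -93; iterating: f(2)=-93, f(3)=345, f(4)=-1314, f(5)=4977, f(6)=-18873, f(7)=71550, f(8)=-271269, f(9)=1028457, f(10)=-3899178, f(11)=14782905, f(12)=-56046249, f(13)=212487462, f(14)=-805601133, f(15)=3054265785, f(16)=-11579600754, f(17)=43901599617; answer 43901599617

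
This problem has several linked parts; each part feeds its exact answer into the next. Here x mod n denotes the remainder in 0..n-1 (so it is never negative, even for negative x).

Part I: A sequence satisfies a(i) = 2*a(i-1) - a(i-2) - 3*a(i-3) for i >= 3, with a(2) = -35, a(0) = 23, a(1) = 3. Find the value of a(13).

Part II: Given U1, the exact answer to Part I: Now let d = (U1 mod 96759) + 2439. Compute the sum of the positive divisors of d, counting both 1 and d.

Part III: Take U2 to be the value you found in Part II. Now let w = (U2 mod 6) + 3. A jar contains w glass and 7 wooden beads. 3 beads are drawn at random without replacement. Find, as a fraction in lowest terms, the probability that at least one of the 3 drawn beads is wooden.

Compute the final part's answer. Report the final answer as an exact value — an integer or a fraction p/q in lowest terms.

Part I: a(3) = 2*(-35) - 1*(3) - 3*(23) = -142; iterating: a(3)=-142, a(4)=-258, a(5)=-269, a(6)=146, a(7)=1335, a(8)=3331, a(9)=4889, a(10)=2442, a(11)=-9998, a(12)=-37105, a(13)=-71538; answer -71538
Part II: U1 = -71538; d = 27660; 27660 = 2^2 * 3 * 5 * 461; sigma = (1 + 2 + 4) * (1 + 3) * (1 + 5) * (1 + 461) = 7 * 4 * 6 * 462 = 77616; answer 77616
Part III: U2 = 77616; w = 3; total draws C(10,3) = 120; complement C(3,3) = 1; favorable 120 - 1 = 119; P = 119/120; answer 119/120

119/120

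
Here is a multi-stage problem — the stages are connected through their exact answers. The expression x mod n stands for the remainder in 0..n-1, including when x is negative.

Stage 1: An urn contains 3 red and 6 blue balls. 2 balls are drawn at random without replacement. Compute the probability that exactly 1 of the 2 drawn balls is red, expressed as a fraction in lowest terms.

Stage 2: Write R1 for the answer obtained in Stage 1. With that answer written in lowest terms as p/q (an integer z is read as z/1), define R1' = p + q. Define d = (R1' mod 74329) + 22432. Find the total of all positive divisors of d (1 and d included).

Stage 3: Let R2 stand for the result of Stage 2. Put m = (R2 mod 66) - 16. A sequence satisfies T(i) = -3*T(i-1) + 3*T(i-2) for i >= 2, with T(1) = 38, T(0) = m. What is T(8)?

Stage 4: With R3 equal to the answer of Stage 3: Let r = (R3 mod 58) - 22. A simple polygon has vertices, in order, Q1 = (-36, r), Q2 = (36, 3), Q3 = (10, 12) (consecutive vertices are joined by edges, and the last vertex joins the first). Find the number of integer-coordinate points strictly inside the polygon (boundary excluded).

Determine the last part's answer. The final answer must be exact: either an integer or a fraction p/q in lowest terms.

Stage 1: total draws C(9,2) = 36; favorable C(3,1)*C(6,1) = 18; P = 1/2; answer 1/2
Stage 2: R1 = 1/2; threaded value p + q = 3; d = 22435; 22435 = 5 * 7 * 641; sigma = (1 + 5) * (1 + 7) * (1 + 641) = 6 * 8 * 642 = 30816; answer 30816
Stage 3: R2 = 30816; m = 44; T(2) = -3*(38) + 3*(44) = 18; iterating: T(2)=18, T(3)=60, T(4)=-126, T(5)=558, T(6)=-2052, T(7)=7830, T(8)=-29646; answer -29646
Stage 4: R3 = -29646; r = 28; cross terms: (-36*3 - 36*28)=-1116, (36*12 - 10*3)=402, (10*28 - -36*12)=712; twice the area = |-2| = 2; area = 1; boundary points = 1 + 1 + 2 = 4; strictly interior points = area - boundary/2 + 1 = 0; answer 0

0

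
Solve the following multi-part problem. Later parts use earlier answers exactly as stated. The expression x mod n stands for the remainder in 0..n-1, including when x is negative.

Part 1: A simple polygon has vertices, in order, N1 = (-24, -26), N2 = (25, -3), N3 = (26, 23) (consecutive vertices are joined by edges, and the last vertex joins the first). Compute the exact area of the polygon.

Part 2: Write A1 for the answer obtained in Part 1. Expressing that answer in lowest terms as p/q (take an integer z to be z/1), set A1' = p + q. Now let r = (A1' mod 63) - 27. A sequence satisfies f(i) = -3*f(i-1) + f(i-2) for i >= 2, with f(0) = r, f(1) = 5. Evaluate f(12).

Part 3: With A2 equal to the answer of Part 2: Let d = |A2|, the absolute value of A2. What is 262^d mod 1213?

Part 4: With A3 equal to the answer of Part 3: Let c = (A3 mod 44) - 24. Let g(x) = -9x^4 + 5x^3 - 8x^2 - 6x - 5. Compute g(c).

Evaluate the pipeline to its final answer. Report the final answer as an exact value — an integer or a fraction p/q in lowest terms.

-689

Part 1: cross terms: (-24*-3 - 25*-26)=722, (25*23 - 26*-3)=653, (26*-26 - -24*23)=-124; twice the area = |1251| = 1251; area = 1251/2; answer 1251/2
Part 2: A1 = 1251/2; threaded value p + q = 1253; r = 29; f(2) = -3*(5) + 1*(29) = 14; iterating: f(2)=14, f(3)=-37, f(4)=125, f(5)=-412, f(6)=1361, f(7)=-4495, f(8)=14846, f(9)=-49033, f(10)=161945, f(11)=-534868, f(12)=1766549; answer 1766549
Part 3: A2 = 1766549; d = 1766549; squarings mod 1213: 262^1=262, 262^2=716, 262^4=770, 262^8=956, 262^16=547, 262^32=811, 262^64=275, 262^128=419, 262^256=889, 262^512=658, 262^1024=1136, 262^2048=1077, 262^4096=301, 262^8192=839, 262^16384=381, 262^32768=814, 262^65536=298, 262^131072=255, 262^262144=736, 262^524288=698, 262^1048576=791; 262^1766549 = 262^1 * 262^4 * 262^16 * 262^128 * 262^1024 * 262^4096 * 262^8192 * 262^16384 * 262^32768 * 262^131072 * 262^524288 * 262^1048576 = 1171 (mod 1213); answer 1171
Part 4: A3 = 1171; c = 3; -9*(3)^4 + 5*(3)^3 - 8*(3)^2 - 6*(3)^1 - 5 = (-729) + (135) + (-72) + (-18) + (-5) = -689; answer -689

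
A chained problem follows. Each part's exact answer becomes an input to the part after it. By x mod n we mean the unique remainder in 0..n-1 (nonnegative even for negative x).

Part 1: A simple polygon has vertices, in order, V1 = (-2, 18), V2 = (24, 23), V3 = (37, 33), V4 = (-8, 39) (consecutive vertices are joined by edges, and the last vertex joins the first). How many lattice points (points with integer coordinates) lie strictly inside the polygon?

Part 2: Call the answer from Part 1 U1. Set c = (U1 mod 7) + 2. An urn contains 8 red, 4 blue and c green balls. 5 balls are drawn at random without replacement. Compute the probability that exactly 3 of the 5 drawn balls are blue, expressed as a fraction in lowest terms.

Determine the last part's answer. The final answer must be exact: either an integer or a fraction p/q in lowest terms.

Part 1: cross terms: (-2*23 - 24*18)=-478, (24*33 - 37*23)=-59, (37*39 - -8*33)=1707, (-8*18 - -2*39)=-66; twice the area = |1104| = 1104; area = 552; boundary points = 1 + 1 + 3 + 3 = 8; strictly interior points = area - boundary/2 + 1 = 549; answer 549
Part 2: U1 = 549; c = 5; total draws C(17,5) = 6188; favorable C(4,3)*C(13,2) = 312; P = 6/119; answer 6/119

6/119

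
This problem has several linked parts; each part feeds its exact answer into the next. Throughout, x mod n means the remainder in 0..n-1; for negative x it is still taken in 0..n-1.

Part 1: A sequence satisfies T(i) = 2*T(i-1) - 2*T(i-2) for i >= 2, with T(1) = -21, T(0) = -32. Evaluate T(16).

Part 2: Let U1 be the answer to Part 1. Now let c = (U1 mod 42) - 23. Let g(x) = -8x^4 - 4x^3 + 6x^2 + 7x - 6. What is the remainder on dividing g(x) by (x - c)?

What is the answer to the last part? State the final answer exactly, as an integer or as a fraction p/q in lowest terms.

Part 1: T(2) = 2*(-21) - 2*(-32) = 22; iterating: T(2)=22, T(3)=86, T(4)=128, T(5)=84, T(6)=-88, T(7)=-344, T(8)=-512, T(9)=-336, T(10)=352, T(11)=1376, T(12)=2048, T(13)=1344, T(14)=-1408, T(15)=-5504, T(16)=-8192; answer -8192
Part 2: U1 = -8192; c = 17; remainder = value at the root: -8*(17)^4 - 4*(17)^3 + 6*(17)^2 + 7*(17)^1 - 6 = (-668168) + (-19652) + (1734) + (119) + (-6) = -685973; answer -685973

-685973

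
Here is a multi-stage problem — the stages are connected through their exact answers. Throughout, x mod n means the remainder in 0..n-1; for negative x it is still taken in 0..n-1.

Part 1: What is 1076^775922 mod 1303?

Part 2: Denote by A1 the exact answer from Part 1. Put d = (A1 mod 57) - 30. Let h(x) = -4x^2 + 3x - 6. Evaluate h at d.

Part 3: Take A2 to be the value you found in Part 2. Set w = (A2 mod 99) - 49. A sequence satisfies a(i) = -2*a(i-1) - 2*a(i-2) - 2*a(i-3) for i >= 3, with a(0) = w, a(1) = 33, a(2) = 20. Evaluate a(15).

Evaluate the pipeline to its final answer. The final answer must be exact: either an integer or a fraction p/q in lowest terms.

1568

Part 1: squarings mod 1303: 1076^1=1076, 1076^2=712, 1076^4=77, 1076^8=717, 1076^16=707, 1076^32=800, 1076^64=227, 1076^128=712, 1076^256=77, 1076^512=717, 1076^1024=707, 1076^2048=800, 1076^4096=227, 1076^8192=712, 1076^16384=77, 1076^32768=717, 1076^65536=707, 1076^131072=800, 1076^262144=227, 1076^524288=712; 1076^775922 = 1076^2 * 1076^16 * 1076^32 * 1076^64 * 1076^128 * 1076^512 * 1076^1024 * 1076^4096 * 1076^16384 * 1076^32768 * 1076^65536 * 1076^131072 * 1076^524288 = 1207 (mod 1303); answer 1207
Part 2: A1 = 1207; d = -20; -4*(-20)^2 + 3*(-20)^1 - 6 = (-1600) + (-60) + (-6) = -1666; answer -1666
Part 3: A2 = -1666; w = -32; a(3) = -2*(20) - 2*(33) - 2*(-32) = -42; iterating: a(3)=-42, a(4)=-22, a(5)=88, a(6)=-48, a(7)=-36, a(8)=-8, a(9)=184, a(10)=-280, a(11)=208, a(12)=-224, a(13)=592, a(14)=-1152, a(15)=1568; answer 1568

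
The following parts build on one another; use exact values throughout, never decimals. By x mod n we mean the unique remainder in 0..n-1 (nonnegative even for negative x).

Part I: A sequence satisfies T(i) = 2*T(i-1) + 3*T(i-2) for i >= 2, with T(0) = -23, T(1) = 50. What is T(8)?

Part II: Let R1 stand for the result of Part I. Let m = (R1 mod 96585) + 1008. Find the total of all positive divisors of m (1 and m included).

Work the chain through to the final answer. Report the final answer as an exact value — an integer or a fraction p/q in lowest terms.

Part I: T(2) = 2*(50) + 3*(-23) = 31; iterating: T(2)=31, T(3)=212, T(4)=517, T(5)=1670, T(6)=4891, T(7)=14792, T(8)=44257; answer 44257
Part II: R1 = 44257; m = 45265; 45265 = 5 * 11 * 823; sigma = (1 + 5) * (1 + 11) * (1 + 823) = 6 * 12 * 824 = 59328; answer 59328

59328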